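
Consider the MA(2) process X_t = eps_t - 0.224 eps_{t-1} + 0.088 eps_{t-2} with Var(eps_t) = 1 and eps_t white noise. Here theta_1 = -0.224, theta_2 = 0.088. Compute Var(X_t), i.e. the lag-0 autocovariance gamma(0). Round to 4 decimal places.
\gamma(0) = 1.0579

For an MA(q) process X_t = eps_t + sum_i theta_i eps_{t-i} with
Var(eps_t) = sigma^2, the variance is
  gamma(0) = sigma^2 * (1 + sum_i theta_i^2).
  sum_i theta_i^2 = (-0.224)^2 + (0.088)^2 = 0.050176 + 0.007744 = 0.05792.
  gamma(0) = 1 * (1 + 0.05792) = 1 * 1.05792 = 1.05792, which rounds to 1.0579.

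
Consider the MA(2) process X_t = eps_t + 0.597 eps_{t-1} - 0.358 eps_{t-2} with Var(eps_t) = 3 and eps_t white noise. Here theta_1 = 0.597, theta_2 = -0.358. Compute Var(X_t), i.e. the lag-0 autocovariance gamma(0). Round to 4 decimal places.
\gamma(0) = 4.4537

For an MA(q) process X_t = eps_t + sum_i theta_i eps_{t-i} with
Var(eps_t) = sigma^2, the variance is
  gamma(0) = sigma^2 * (1 + sum_i theta_i^2).
  sum_i theta_i^2 = (0.597)^2 + (-0.358)^2 = 0.356409 + 0.128164 = 0.484573.
  gamma(0) = 3 * (1 + 0.484573) = 3 * 1.484573 = 4.453719, which rounds to 4.4537.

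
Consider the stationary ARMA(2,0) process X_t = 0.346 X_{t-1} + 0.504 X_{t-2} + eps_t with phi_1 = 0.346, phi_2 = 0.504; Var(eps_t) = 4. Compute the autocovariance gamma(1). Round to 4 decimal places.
\gamma(1) = 7.2859

Multiply the model equation by X_{t-k} and take expectations. With theta_0 = psi_0 = 1 and psi_j the MA(infinity) weights, this gives
  gamma(k) - sum_i phi_i gamma(k-i) = c_k,
  c_k = sigma^2 * sum_{j=k..q} theta_j psi_{j-k}   (c_k = 0 for k > q),
using gamma(-m) = gamma(m).
Pure AR (q = 0): c_0 = sigma^2 = 4, c_k = 0 for k >= 1.
Equations for k = 0, 1, 2 (AR order 2, c_2 = 0):
  (E0) gamma(0) = phi_1 gamma(1) + phi_2 gamma(2) + c_0
  (E1) gamma(1) = phi_1 gamma(0) + phi_2 gamma(1) + c_1
  (E2) gamma(2) = phi_1 gamma(1) + phi_2 gamma(0)
From (E1): gamma(1) = A gamma(0) + B with
  A = phi_1 / (1 - phi_2) = 0.346 / 0.496 = 0.697581,   B = c_1 / (1 - phi_2) = 0 / 0.496 = 0.
Insert (E2) into (E0): gamma(0) (1 - phi_2^2) = phi_1 (1 + phi_2) gamma(1) + c_0.
  phi_1 (1 + phi_2) = (0.346)(1.504) = 0.520384,   1 - phi_2^2 = 0.745984.
Replace gamma(1) by A gamma(0) + B and collect gamma(0):
  gamma(0) [0.745984 - (0.520384)(0.697581)] = c_0 = 4
  gamma(0) * 0.382974 = 4
  gamma(0) = 4 / 0.382974 = 10.444568.
  gamma(1) = A gamma(0) = (0.697581)(10.444568) = 7.285928.
Therefore gamma(1) = 7.2859 (to 4 decimal places).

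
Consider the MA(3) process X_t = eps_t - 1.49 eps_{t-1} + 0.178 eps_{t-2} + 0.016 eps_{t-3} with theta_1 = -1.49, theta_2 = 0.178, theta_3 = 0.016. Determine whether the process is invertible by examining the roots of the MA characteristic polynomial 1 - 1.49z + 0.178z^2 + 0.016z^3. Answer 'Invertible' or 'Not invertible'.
\text{Not invertible}

The MA(q) characteristic polynomial is P(z) = 1 - 1.49z + 0.178z^2 + 0.016z^3.
Invertibility requires all roots to lie outside the unit circle, i.e. |z| > 1 for every root.
Degree 3: look for a simple real root z0 first, then factor out (1 - z/z0) and solve the remaining quadratic.
Testing z0 = 5: P(5) = 1 + (-1.49)(5) + (0.178)(5)^2 + (0.016)(5)^3
  = 1 + (-7.45) + (4.45) + (2) = 0.  So z_0 = 5 is a root, |z_0| = 5.
Divide out the factor (1 - 0.2 z) = (1 - z/z0) (since 1/z0 = 0.2):
  P(z) = (1 - 0.2 z)(1 + (-1.29) z + (-0.08) z^2)
  [check: z-coef -1.29 - (0.2) = -1.49; z^2-coef -0.08 - (0.2)(-1.29) = 0.178; z^3-coef -(0.2)(-0.08) = 0.016.]
Remaining roots from the quadratic factor 1 + (-1.29) z + (-0.08) z^2:
  Set 1 + (-1.29) z + (-0.08) z^2 = 0, i.e. a z^2 + b z + c = 0 with a = -0.08, b = -1.29, c = 1.
  Discriminant D = b^2 - 4ac = (-1.29)^2 - 4*(-0.08)*1 = 1.6641 - (-0.32) = 1.9841.
  D >= 0, so the roots are real: z = (-b +/- sqrt(D)) / (2a) = (1.29 +/- 1.408581) / (-0.16).
    z_1 = (1.29 + 1.408581) / (-0.16) = -16.8661,   |z_1| = 16.8661.
    z_2 = (1.29 - 1.408581) / (-0.16) = 0.7411,   |z_2| = 0.7411.
Moduli of all roots: 5.0000, 16.8661, 0.7411.
All moduli strictly greater than 1? No.
Verdict: Not invertible.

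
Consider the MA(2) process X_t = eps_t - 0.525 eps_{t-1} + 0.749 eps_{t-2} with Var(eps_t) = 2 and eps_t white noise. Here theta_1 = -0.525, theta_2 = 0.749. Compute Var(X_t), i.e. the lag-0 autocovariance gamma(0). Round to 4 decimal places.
\gamma(0) = 3.6733

For an MA(q) process X_t = eps_t + sum_i theta_i eps_{t-i} with
Var(eps_t) = sigma^2, the variance is
  gamma(0) = sigma^2 * (1 + sum_i theta_i^2).
  sum_i theta_i^2 = (-0.525)^2 + (0.749)^2 = 0.275625 + 0.561001 = 0.836626.
  gamma(0) = 2 * (1 + 0.836626) = 2 * 1.836626 = 3.673252, which rounds to 3.6733.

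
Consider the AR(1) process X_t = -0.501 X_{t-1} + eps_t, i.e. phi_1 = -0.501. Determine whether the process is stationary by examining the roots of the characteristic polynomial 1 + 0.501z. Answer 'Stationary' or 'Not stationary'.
\text{Stationary}

The AR(p) characteristic polynomial is P(z) = 1 + 0.501z.
Stationarity requires all roots to lie outside the unit circle, i.e. |z| > 1 for every root.
This is linear in z: 1 + (0.501) z = 0  =>  z = -1/(0.501) = -1.996008,  |z| = 1.996008.
Moduli of all roots: 1.9960.
All moduli strictly greater than 1? Yes.
Verdict: Stationary.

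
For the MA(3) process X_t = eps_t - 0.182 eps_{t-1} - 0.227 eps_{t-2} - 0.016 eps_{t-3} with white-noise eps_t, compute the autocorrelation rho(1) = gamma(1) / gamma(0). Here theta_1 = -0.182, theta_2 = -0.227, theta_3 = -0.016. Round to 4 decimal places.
\rho(1) = -0.1263

For an MA(q) process with theta_0 = 1, the autocovariance is
  gamma(k) = sigma^2 * sum_{i=0..q-k} theta_i * theta_{i+k},
and rho(k) = gamma(k) / gamma(0). Sigma^2 cancels.
  numerator   = (1)*(-0.182) + (-0.182)*(-0.227) + (-0.227)*(-0.016) = -0.137054.
  denominator = (1)^2 + (-0.182)^2 + (-0.227)^2 + (-0.016)^2 = 1.084909.
  rho(1) = -0.137054 / 1.084909 = -0.1263.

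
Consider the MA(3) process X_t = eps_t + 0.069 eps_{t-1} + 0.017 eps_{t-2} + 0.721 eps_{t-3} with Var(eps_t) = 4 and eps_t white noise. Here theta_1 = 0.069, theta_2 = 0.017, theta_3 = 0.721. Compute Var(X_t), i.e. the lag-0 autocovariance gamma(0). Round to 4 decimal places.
\gamma(0) = 6.0996

For an MA(q) process X_t = eps_t + sum_i theta_i eps_{t-i} with
Var(eps_t) = sigma^2, the variance is
  gamma(0) = sigma^2 * (1 + sum_i theta_i^2).
  sum_i theta_i^2 = (0.069)^2 + (0.017)^2 + (0.721)^2 = 0.004761 + 0.000289 + 0.519841 = 0.524891.
  gamma(0) = 4 * (1 + 0.524891) = 4 * 1.524891 = 6.099564, which rounds to 6.0996.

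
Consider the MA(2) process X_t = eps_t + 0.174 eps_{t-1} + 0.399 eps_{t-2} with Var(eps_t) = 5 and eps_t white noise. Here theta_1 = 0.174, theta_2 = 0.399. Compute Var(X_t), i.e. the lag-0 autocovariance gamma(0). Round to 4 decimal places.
\gamma(0) = 5.9474

For an MA(q) process X_t = eps_t + sum_i theta_i eps_{t-i} with
Var(eps_t) = sigma^2, the variance is
  gamma(0) = sigma^2 * (1 + sum_i theta_i^2).
  sum_i theta_i^2 = (0.174)^2 + (0.399)^2 = 0.030276 + 0.159201 = 0.189477.
  gamma(0) = 5 * (1 + 0.189477) = 5 * 1.189477 = 5.947385, which rounds to 5.9474.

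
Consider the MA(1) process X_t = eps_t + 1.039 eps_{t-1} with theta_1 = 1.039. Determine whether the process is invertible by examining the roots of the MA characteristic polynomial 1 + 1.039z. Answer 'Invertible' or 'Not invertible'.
\text{Not invertible}

The MA(q) characteristic polynomial is P(z) = 1 + 1.039z.
Invertibility requires all roots to lie outside the unit circle, i.e. |z| > 1 for every root.
This is linear in z: 1 + (1.039) z = 0  =>  z = -1/(1.039) = -0.962464,  |z| = 0.962464.
Moduli of all roots: 0.9625.
All moduli strictly greater than 1? No.
Verdict: Not invertible.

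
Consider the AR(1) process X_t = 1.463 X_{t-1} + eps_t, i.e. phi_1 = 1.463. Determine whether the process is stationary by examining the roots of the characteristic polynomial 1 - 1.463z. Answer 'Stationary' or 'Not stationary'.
\text{Not stationary}

The AR(p) characteristic polynomial is P(z) = 1 - 1.463z.
Stationarity requires all roots to lie outside the unit circle, i.e. |z| > 1 for every root.
This is linear in z: 1 + (-1.463) z = 0  =>  z = -1/(-1.463) = 0.683527,  |z| = 0.683527.
Moduli of all roots: 0.6835.
All moduli strictly greater than 1? No.
Verdict: Not stationary.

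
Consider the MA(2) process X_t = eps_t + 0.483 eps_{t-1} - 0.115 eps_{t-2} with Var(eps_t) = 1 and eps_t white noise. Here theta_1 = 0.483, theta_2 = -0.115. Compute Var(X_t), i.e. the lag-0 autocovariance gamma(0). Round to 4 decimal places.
\gamma(0) = 1.2465

For an MA(q) process X_t = eps_t + sum_i theta_i eps_{t-i} with
Var(eps_t) = sigma^2, the variance is
  gamma(0) = sigma^2 * (1 + sum_i theta_i^2).
  sum_i theta_i^2 = (0.483)^2 + (-0.115)^2 = 0.233289 + 0.013225 = 0.246514.
  gamma(0) = 1 * (1 + 0.246514) = 1 * 1.246514 = 1.246514, which rounds to 1.2465.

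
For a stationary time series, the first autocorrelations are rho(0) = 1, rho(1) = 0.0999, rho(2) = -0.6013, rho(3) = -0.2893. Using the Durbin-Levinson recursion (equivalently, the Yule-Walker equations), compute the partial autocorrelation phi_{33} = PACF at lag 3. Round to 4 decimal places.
\phi_{33} = -0.2130

The PACF at lag k is phi_{kk}, the last component of the solution
to the Yule-Walker system G_k phi = r_k where
  (G_k)_{ij} = rho(|i - j|), (r_k)_i = rho(i), i,j = 1..k.
Equivalently, Durbin-Levinson gives phi_{kk} iteratively:
  phi_{11} = rho(1)
  phi_{kk} = [rho(k) - sum_{j=1..k-1} phi_{k-1,j} rho(k-j)]
            / [1 - sum_{j=1..k-1} phi_{k-1,j} rho(j)],
  phi_{k,j} = phi_{k-1,j} - phi_{kk} phi_{k-1,k-j},  j = 1..k-1.
Step k = 1:
  phi_11 = rho(1) = 0.0999.
Step k = 2:
  phi_22 = [rho(2) - phi_11 rho(1)] / [1 - phi_11 rho(1)] = [-0.6013 - (0.0999)(0.0999)] / [1 - (0.0999)(0.0999)]
         = -0.61128001 / 0.99001999 = -0.617442.
  Update: phi_21 = phi_11 - phi_22 phi_11 = 0.0999 - (-0.617442)(0.0999) = 0.161582.
Step k = 3:
  phi_33 = [rho(3) - phi_21 rho(2) - phi_22 rho(1)] / [1 - phi_21 rho(1) - phi_22 rho(2)]
    numerator   = -0.2893 - (0.161582)(-0.6013) - (-0.617442)(0.0999) = -0.130458
    denominator = 1 - (0.161582)(0.0999) - (-0.617442)(-0.6013) = 0.61258998
  phi_33 = -0.130458 / 0.61258998 = -0.213.
Therefore phi_{33} = -0.2130.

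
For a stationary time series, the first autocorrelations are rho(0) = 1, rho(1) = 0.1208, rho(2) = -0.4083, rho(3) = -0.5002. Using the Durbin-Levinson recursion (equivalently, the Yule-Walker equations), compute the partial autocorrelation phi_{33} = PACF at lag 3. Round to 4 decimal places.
\phi_{33} = -0.4700

The PACF at lag k is phi_{kk}, the last component of the solution
to the Yule-Walker system G_k phi = r_k where
  (G_k)_{ij} = rho(|i - j|), (r_k)_i = rho(i), i,j = 1..k.
Equivalently, Durbin-Levinson gives phi_{kk} iteratively:
  phi_{11} = rho(1)
  phi_{kk} = [rho(k) - sum_{j=1..k-1} phi_{k-1,j} rho(k-j)]
            / [1 - sum_{j=1..k-1} phi_{k-1,j} rho(j)],
  phi_{k,j} = phi_{k-1,j} - phi_{kk} phi_{k-1,k-j},  j = 1..k-1.
Step k = 1:
  phi_11 = rho(1) = 0.1208.
Step k = 2:
  phi_22 = [rho(2) - phi_11 rho(1)] / [1 - phi_11 rho(1)] = [-0.4083 - (0.1208)(0.1208)] / [1 - (0.1208)(0.1208)]
         = -0.42289264 / 0.98540736 = -0.429155.
  Update: phi_21 = phi_11 - phi_22 phi_11 = 0.1208 - (-0.429155)(0.1208) = 0.172642.
Step k = 3:
  phi_33 = [rho(3) - phi_21 rho(2) - phi_22 rho(1)] / [1 - phi_21 rho(1) - phi_22 rho(2)]
    numerator   = -0.5002 - (0.172642)(-0.4083) - (-0.429155)(0.1208) = -0.37786835
    denominator = 1 - (0.172642)(0.1208) - (-0.429155)(-0.4083) = 0.80392081
  phi_33 = -0.37786835 / 0.80392081 = -0.47.
Therefore phi_{33} = -0.4700.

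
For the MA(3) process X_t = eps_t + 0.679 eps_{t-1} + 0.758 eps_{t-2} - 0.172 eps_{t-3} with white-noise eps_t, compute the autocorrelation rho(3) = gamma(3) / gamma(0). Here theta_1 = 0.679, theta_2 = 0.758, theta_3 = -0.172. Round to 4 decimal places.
\rho(3) = -0.0833

For an MA(q) process with theta_0 = 1, the autocovariance is
  gamma(k) = sigma^2 * sum_{i=0..q-k} theta_i * theta_{i+k},
and rho(k) = gamma(k) / gamma(0). Sigma^2 cancels.
  numerator   = (1)*(-0.172) = -0.172.
  denominator = (1)^2 + (0.679)^2 + (0.758)^2 + (-0.172)^2 = 2.065189.
  rho(3) = -0.172 / 2.065189 = -0.0833.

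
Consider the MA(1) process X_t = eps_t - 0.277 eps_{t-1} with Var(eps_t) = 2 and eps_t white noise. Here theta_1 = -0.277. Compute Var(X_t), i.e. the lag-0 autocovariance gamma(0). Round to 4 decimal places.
\gamma(0) = 2.1535

For an MA(q) process X_t = eps_t + sum_i theta_i eps_{t-i} with
Var(eps_t) = sigma^2, the variance is
  gamma(0) = sigma^2 * (1 + sum_i theta_i^2).
  sum_i theta_i^2 = (-0.277)^2 = 0.076729.
  gamma(0) = 2 * (1 + 0.076729) = 2 * 1.076729 = 2.153458, which rounds to 2.1535.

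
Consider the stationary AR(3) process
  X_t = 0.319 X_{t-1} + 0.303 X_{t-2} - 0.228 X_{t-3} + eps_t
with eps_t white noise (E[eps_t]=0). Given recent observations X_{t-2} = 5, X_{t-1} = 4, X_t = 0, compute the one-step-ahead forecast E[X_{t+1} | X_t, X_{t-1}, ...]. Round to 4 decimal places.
E[X_{t+1} \mid \mathcal F_t] = 0.0720

For an AR(p) model X_t = c + sum_i phi_i X_{t-i} + eps_t, the
one-step-ahead conditional mean is
  E[X_{t+1} | X_t, ...] = c + sum_i phi_i X_{t+1-i}.
Substitute known values:
  E[X_{t+1} | ...] = (0.319) * (0) + (0.303) * (4) + (-0.228) * (5)
                   = 0.0720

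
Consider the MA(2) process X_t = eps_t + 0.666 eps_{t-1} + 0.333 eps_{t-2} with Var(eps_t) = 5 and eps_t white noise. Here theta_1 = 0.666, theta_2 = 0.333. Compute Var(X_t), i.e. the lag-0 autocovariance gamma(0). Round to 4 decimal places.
\gamma(0) = 7.7722

For an MA(q) process X_t = eps_t + sum_i theta_i eps_{t-i} with
Var(eps_t) = sigma^2, the variance is
  gamma(0) = sigma^2 * (1 + sum_i theta_i^2).
  sum_i theta_i^2 = (0.666)^2 + (0.333)^2 = 0.443556 + 0.110889 = 0.554445.
  gamma(0) = 5 * (1 + 0.554445) = 5 * 1.554445 = 7.772225, which rounds to 7.7722.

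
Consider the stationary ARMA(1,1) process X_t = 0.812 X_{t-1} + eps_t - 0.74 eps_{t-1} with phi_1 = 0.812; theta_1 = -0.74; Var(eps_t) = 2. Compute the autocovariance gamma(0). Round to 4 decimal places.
\gamma(0) = 2.0304

Multiply the model equation by X_{t-k} and take expectations. With theta_0 = psi_0 = 1 and psi_j the MA(infinity) weights, this gives
  gamma(k) - sum_i phi_i gamma(k-i) = c_k,
  c_k = sigma^2 * sum_{j=k..q} theta_j psi_{j-k}   (c_k = 0 for k > q),
using gamma(-m) = gamma(m).
psi-weights needed (psi_j = theta_j + sum_i phi_i psi_{j-i}):
  psi_1 = theta_1 + phi_1 = -0.74 + (0.812) = 0.072
Right-hand sides:
  c_0 = sigma^2 (1 + theta_1 psi_1) = 2 * (1 + (-0.74)(0.072)) = 2 * 0.94672 = 1.89344
  c_1 = sigma^2 theta_1 = 2 * (-0.74) = -1.48
  c_2 = 0
Equations for k = 0 and k = 1 (AR order 1):
  gamma(0) = phi_1 gamma(1) + c_0
  gamma(1) = phi_1 gamma(0) + c_1
Substituting the second into the first: gamma(0) (1 - phi_1^2) = c_0 + phi_1 c_1, so
  gamma(0) = (c_0 + phi_1 c_1) / (1 - phi_1^2) = (1.89344 + (0.812)(-1.48)) / (1 - (0.812)^2) = 0.69168 / 0.340656 = 2.030435.
Therefore gamma(0) = 2.0304 (to 4 decimal places).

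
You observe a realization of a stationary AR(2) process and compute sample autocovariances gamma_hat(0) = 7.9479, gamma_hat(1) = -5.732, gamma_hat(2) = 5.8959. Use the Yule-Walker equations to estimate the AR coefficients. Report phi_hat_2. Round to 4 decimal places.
\hat\phi_{2} = 0.4620

The Yule-Walker equations for an AR(p) process read, in matrix form,
  Gamma_p phi = r_p,   with   (Gamma_p)_{ij} = gamma(|i - j|),
                       (r_p)_i = gamma(i),   i,j = 1..p.
Substitute the sample gammas (Toeplitz matrix and right-hand side of size 2):
  Gamma_p = [[7.9479, -5.732], [-5.732, 7.9479]]
  r_p     = [-5.732, 5.8959]
Written out:
  7.9479 phi_1 - 5.732 phi_2 = -5.732
  -5.732 phi_1 + 7.9479 phi_2 = 5.8959
Solve by Cramer's rule:
  det = gamma(0)^2 - gamma(1)^2 = (7.9479)^2 - (-5.732)^2 = 63.16911441 - 32.855824 = 30.31329041
  phi_hat_1 = [gamma(1) gamma(0) - gamma(1) gamma(2)] / det = [(-5.732)(7.9479) - (-5.732)(5.8959)] / 30.31329041 = -11.762064 / 30.31329041 = -0.388
  phi_hat_2 = [gamma(0) gamma(2) - gamma(1)^2] / det = [(7.9479)(5.8959) - (-5.732)^2] / 30.31329041 = 14.00419961 / 30.31329041 = 0.462
So phi_hat = [-0.3880, 0.4620].
Therefore phi_hat_2 = 0.4620.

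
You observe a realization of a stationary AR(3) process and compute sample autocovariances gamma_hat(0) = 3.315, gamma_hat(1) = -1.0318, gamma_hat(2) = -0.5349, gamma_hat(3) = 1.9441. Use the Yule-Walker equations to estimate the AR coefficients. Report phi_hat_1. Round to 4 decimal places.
\hat\phi_{1} = -0.2510

The Yule-Walker equations for an AR(p) process read, in matrix form,
  Gamma_p phi = r_p,   with   (Gamma_p)_{ij} = gamma(|i - j|),
                       (r_p)_i = gamma(i),   i,j = 1..p.
Substitute the sample gammas (Toeplitz matrix and right-hand side of size 3):
  Gamma_p = [[3.315, -1.0318, -0.5349], [-1.0318, 3.315, -1.0318], [-0.5349, -1.0318, 3.315]]
  r_p     = [-1.0318, -0.5349, 1.9441]
Written out (R1..R3):
  (R1) 3.315 phi_1 - 1.0318 phi_2 - 0.5349 phi_3 = -1.0318
  (R2) -1.0318 phi_1 + 3.315 phi_2 - 1.0318 phi_3 = -0.5349
  (R3) -0.5349 phi_1 - 1.0318 phi_2 + 3.315 phi_3 = 1.9441
Gaussian elimination:
  R2 <- R2 - (-1.0318/3.315) R1 = R2 - (-0.311252) R1:  2.99385 phi_2 - 1.198289 phi_3 = -0.85605
  R3 <- R3 - (-0.5349/3.315) R1 = R3 - (-0.161357) R1:  -1.198289 phi_2 + 3.22869 phi_3 = 1.777611
  R3 <- R3 - (-1.198289/2.99385) R2 = R3 - (-0.40025) R2:  2.749075 phi_3 = 1.434977
Back-substitution:
  phi_hat_3 = 1.434977 / 2.749075 = 0.521986
  phi_hat_2 = (-0.85605 - (-1.198289)(0.521986)) / 2.99385 = -0.077011
  phi_hat_1 = (-1.0318 - (-1.0318)(-0.077011) - (-0.5349)(0.521986)) / 3.315 = -0.250996
So phi_hat = [-0.2510, -0.0770, 0.5220].
Therefore phi_hat_1 = -0.2510.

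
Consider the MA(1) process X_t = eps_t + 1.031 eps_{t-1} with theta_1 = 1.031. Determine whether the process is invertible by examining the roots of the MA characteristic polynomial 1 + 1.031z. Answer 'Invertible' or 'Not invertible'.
\text{Not invertible}

The MA(q) characteristic polynomial is P(z) = 1 + 1.031z.
Invertibility requires all roots to lie outside the unit circle, i.e. |z| > 1 for every root.
This is linear in z: 1 + (1.031) z = 0  =>  z = -1/(1.031) = -0.969932,  |z| = 0.969932.
Moduli of all roots: 0.9699.
All moduli strictly greater than 1? No.
Verdict: Not invertible.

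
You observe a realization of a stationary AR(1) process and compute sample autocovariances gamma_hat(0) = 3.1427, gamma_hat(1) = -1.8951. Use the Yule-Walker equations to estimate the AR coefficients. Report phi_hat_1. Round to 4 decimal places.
\hat\phi_{1} = -0.6030

The Yule-Walker equations for an AR(p) process read, in matrix form,
  Gamma_p phi = r_p,   with   (Gamma_p)_{ij} = gamma(|i - j|),
                       (r_p)_i = gamma(i),   i,j = 1..p.
Substitute the sample gammas (Toeplitz matrix and right-hand side of size 1):
  Gamma_p = [[3.1427]]
  r_p     = [-1.8951]
With p = 1 this is the single equation gamma(0) phi_1 = gamma(1):
  phi_hat_1 = gamma(1) / gamma(0) = -1.8951 / 3.1427 = -0.6030.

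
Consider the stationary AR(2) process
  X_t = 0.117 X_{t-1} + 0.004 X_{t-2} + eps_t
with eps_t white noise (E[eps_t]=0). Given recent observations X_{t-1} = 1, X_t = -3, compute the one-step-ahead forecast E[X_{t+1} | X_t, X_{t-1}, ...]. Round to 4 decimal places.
E[X_{t+1} \mid \mathcal F_t] = -0.3470

For an AR(p) model X_t = c + sum_i phi_i X_{t-i} + eps_t, the
one-step-ahead conditional mean is
  E[X_{t+1} | X_t, ...] = c + sum_i phi_i X_{t+1-i}.
Substitute known values:
  E[X_{t+1} | ...] = (0.117) * (-3) + (0.004) * (1)
                   = -0.3470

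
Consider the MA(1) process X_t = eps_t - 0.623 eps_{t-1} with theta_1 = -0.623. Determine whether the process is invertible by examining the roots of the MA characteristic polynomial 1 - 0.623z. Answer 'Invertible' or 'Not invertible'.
\text{Invertible}

The MA(q) characteristic polynomial is P(z) = 1 - 0.623z.
Invertibility requires all roots to lie outside the unit circle, i.e. |z| > 1 for every root.
This is linear in z: 1 + (-0.623) z = 0  =>  z = -1/(-0.623) = 1.605136,  |z| = 1.605136.
Moduli of all roots: 1.6051.
All moduli strictly greater than 1? Yes.
Verdict: Invertible.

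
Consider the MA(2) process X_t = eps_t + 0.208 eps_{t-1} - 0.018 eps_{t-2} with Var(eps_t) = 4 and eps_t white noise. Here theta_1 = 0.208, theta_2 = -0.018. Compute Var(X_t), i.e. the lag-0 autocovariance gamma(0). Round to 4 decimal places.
\gamma(0) = 4.1744

For an MA(q) process X_t = eps_t + sum_i theta_i eps_{t-i} with
Var(eps_t) = sigma^2, the variance is
  gamma(0) = sigma^2 * (1 + sum_i theta_i^2).
  sum_i theta_i^2 = (0.208)^2 + (-0.018)^2 = 0.043264 + 0.000324 = 0.043588.
  gamma(0) = 4 * (1 + 0.043588) = 4 * 1.043588 = 4.174352, which rounds to 4.1744.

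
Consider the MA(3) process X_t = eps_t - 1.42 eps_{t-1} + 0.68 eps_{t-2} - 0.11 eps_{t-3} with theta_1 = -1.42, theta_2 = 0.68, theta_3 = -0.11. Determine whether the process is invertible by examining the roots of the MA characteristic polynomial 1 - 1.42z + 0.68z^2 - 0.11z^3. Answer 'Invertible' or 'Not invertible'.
\text{Invertible}

The MA(q) characteristic polynomial is P(z) = 1 - 1.42z + 0.68z^2 - 0.11z^3.
Invertibility requires all roots to lie outside the unit circle, i.e. |z| > 1 for every root.
Degree 3: look for a simple real root z0 first, then factor out (1 - z/z0) and solve the remaining quadratic.
Testing z0 = 2: P(2) = 1 + (-1.42)(2) + (0.68)(2)^2 + (-0.11)(2)^3
  = 1 + (-2.84) + (2.72) + (-0.88) = 0.  So z_0 = 2 is a root, |z_0| = 2.
Divide out the factor (1 - 0.5 z) = (1 - z/z0) (since 1/z0 = 0.5):
  P(z) = (1 - 0.5 z)(1 + (-0.92) z + (0.22) z^2)
  [check: z-coef -0.92 - (0.5) = -1.42; z^2-coef 0.22 - (0.5)(-0.92) = 0.68; z^3-coef -(0.5)(0.22) = -0.11.]
Remaining roots from the quadratic factor 1 + (-0.92) z + (0.22) z^2:
  Set 1 + (-0.92) z + (0.22) z^2 = 0, i.e. a z^2 + b z + c = 0 with a = 0.22, b = -0.92, c = 1.
  Discriminant D = b^2 - 4ac = (-0.92)^2 - 4*(0.22)*1 = 0.8464 - (0.88) = -0.0336.
  D < 0, so the roots are the complex-conjugate pair z = (-b +/- i sqrt(-D)) / (2a) = 2.0909 +/- 0.4166i.
  For a conjugate pair |z|^2 = z * conj(z) = (product of roots) = c/a = 1/(0.22) = 4.545455, so |z| = sqrt(4.545455) = 2.132 for both roots.
Moduli of all roots: 2.0000, 2.1320, 2.1320.
All moduli strictly greater than 1? Yes.
Verdict: Invertible.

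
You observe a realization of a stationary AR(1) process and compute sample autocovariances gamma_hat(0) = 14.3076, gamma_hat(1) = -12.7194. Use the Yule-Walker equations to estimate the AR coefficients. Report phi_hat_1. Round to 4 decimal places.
\hat\phi_{1} = -0.8890

The Yule-Walker equations for an AR(p) process read, in matrix form,
  Gamma_p phi = r_p,   with   (Gamma_p)_{ij} = gamma(|i - j|),
                       (r_p)_i = gamma(i),   i,j = 1..p.
Substitute the sample gammas (Toeplitz matrix and right-hand side of size 1):
  Gamma_p = [[14.3076]]
  r_p     = [-12.7194]
With p = 1 this is the single equation gamma(0) phi_1 = gamma(1):
  phi_hat_1 = gamma(1) / gamma(0) = -12.7194 / 14.3076 = -0.8890.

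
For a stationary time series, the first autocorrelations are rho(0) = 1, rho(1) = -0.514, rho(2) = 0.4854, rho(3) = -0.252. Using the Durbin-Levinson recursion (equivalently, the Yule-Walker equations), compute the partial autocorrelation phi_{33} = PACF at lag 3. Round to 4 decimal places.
\phi_{33} = 0.1151

The PACF at lag k is phi_{kk}, the last component of the solution
to the Yule-Walker system G_k phi = r_k where
  (G_k)_{ij} = rho(|i - j|), (r_k)_i = rho(i), i,j = 1..k.
Equivalently, Durbin-Levinson gives phi_{kk} iteratively:
  phi_{11} = rho(1)
  phi_{kk} = [rho(k) - sum_{j=1..k-1} phi_{k-1,j} rho(k-j)]
            / [1 - sum_{j=1..k-1} phi_{k-1,j} rho(j)],
  phi_{k,j} = phi_{k-1,j} - phi_{kk} phi_{k-1,k-j},  j = 1..k-1.
Step k = 1:
  phi_11 = rho(1) = -0.514.
Step k = 2:
  phi_22 = [rho(2) - phi_11 rho(1)] / [1 - phi_11 rho(1)] = [0.4854 - (-0.514)(-0.514)] / [1 - (-0.514)(-0.514)]
         = 0.221204 / 0.735804 = 0.300629.
  Update: phi_21 = phi_11 - phi_22 phi_11 = -0.514 - (0.300629)(-0.514) = -0.359477.
Step k = 3:
  phi_33 = [rho(3) - phi_21 rho(2) - phi_22 rho(1)] / [1 - phi_21 rho(1) - phi_22 rho(2)]
    numerator   = -0.252 - (-0.359477)(0.4854) - (0.300629)(-0.514) = 0.07701329
    denominator = 1 - (-0.359477)(-0.514) - (0.300629)(0.4854) = 0.66930367
  phi_33 = 0.07701329 / 0.66930367 = 0.1151.
Therefore phi_{33} = 0.1151.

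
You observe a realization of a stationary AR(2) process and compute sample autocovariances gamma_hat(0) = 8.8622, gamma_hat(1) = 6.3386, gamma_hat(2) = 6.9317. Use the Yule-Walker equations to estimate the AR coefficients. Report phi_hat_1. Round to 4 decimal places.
\hat\phi_{1} = 0.3190

The Yule-Walker equations for an AR(p) process read, in matrix form,
  Gamma_p phi = r_p,   with   (Gamma_p)_{ij} = gamma(|i - j|),
                       (r_p)_i = gamma(i),   i,j = 1..p.
Substitute the sample gammas (Toeplitz matrix and right-hand side of size 2):
  Gamma_p = [[8.8622, 6.3386], [6.3386, 8.8622]]
  r_p     = [6.3386, 6.9317]
Written out:
  8.8622 phi_1 + 6.3386 phi_2 = 6.3386
  6.3386 phi_1 + 8.8622 phi_2 = 6.9317
Solve by Cramer's rule:
  det = gamma(0)^2 - gamma(1)^2 = (8.8622)^2 - (6.3386)^2 = 78.53858884 - 40.17784996 = 38.36073888
  phi_hat_1 = [gamma(1) gamma(0) - gamma(1) gamma(2)] / det = [(6.3386)(8.8622) - (6.3386)(6.9317)] / 38.36073888 = 12.2366673 / 38.36073888 = 0.319
  phi_hat_2 = [gamma(0) gamma(2) - gamma(1)^2] / det = [(8.8622)(6.9317) - (6.3386)^2] / 38.36073888 = 21.25226178 / 38.36073888 = 0.554
So phi_hat = [0.3190, 0.5540].
Therefore phi_hat_1 = 0.3190.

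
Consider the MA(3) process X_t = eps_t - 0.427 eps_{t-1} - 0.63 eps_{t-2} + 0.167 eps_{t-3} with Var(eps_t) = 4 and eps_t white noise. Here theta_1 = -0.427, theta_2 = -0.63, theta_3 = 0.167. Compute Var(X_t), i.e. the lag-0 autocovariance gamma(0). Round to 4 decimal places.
\gamma(0) = 6.4285

For an MA(q) process X_t = eps_t + sum_i theta_i eps_{t-i} with
Var(eps_t) = sigma^2, the variance is
  gamma(0) = sigma^2 * (1 + sum_i theta_i^2).
  sum_i theta_i^2 = (-0.427)^2 + (-0.63)^2 + (0.167)^2 = 0.182329 + 0.3969 + 0.027889 = 0.607118.
  gamma(0) = 4 * (1 + 0.607118) = 4 * 1.607118 = 6.428472, which rounds to 6.4285.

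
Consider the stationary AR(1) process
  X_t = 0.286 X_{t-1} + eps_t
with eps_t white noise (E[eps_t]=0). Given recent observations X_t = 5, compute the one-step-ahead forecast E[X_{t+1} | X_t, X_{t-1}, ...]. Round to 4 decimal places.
E[X_{t+1} \mid \mathcal F_t] = 1.4300

For an AR(p) model X_t = c + sum_i phi_i X_{t-i} + eps_t, the
one-step-ahead conditional mean is
  E[X_{t+1} | X_t, ...] = c + sum_i phi_i X_{t+1-i}.
Substitute known values:
  E[X_{t+1} | ...] = (0.286) * (5)
                   = 1.4300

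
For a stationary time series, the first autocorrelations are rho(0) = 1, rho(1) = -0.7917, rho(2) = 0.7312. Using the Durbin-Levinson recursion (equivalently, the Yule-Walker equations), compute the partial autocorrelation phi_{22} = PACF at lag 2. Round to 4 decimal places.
\phi_{22} = 0.2798

The PACF at lag k is phi_{kk}, the last component of the solution
to the Yule-Walker system G_k phi = r_k where
  (G_k)_{ij} = rho(|i - j|), (r_k)_i = rho(i), i,j = 1..k.
Equivalently, Durbin-Levinson gives phi_{kk} iteratively:
  phi_{11} = rho(1)
  phi_{kk} = [rho(k) - sum_{j=1..k-1} phi_{k-1,j} rho(k-j)]
            / [1 - sum_{j=1..k-1} phi_{k-1,j} rho(j)],
  phi_{k,j} = phi_{k-1,j} - phi_{kk} phi_{k-1,k-j},  j = 1..k-1.
Step k = 1:
  phi_11 = rho(1) = -0.7917.
Step k = 2:
  phi_22 = [rho(2) - phi_11 rho(1)] / [1 - phi_11 rho(1)] = [0.7312 - (-0.7917)(-0.7917)] / [1 - (-0.7917)(-0.7917)]
         = 0.10441111 / 0.37321111 = 0.2798.
Therefore phi_{22} = 0.2798.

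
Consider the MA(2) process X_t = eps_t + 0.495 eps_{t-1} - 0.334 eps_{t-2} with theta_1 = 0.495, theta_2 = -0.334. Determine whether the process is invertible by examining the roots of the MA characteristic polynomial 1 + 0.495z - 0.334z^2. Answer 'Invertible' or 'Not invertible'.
\text{Invertible}

The MA(q) characteristic polynomial is P(z) = 1 + 0.495z - 0.334z^2.
Invertibility requires all roots to lie outside the unit circle, i.e. |z| > 1 for every root.
Set 1 + (0.495) z + (-0.334) z^2 = 0, i.e. a z^2 + b z + c = 0 with a = -0.334, b = 0.495, c = 1.
Discriminant D = b^2 - 4ac = (0.495)^2 - 4*(-0.334)*1 = 0.245025 - (-1.336) = 1.581025.
D >= 0, so the roots are real: z = (-b +/- sqrt(D)) / (2a) = (-0.495 +/- 1.257388) / (-0.668).
  z_1 = (-0.495 + 1.257388) / (-0.668) = -1.1413,   |z_1| = 1.1413.
  z_2 = (-0.495 - 1.257388) / (-0.668) = 2.6233,   |z_2| = 2.6233.
Moduli of all roots: 1.1413, 2.6233.
All moduli strictly greater than 1? Yes.
Verdict: Invertible.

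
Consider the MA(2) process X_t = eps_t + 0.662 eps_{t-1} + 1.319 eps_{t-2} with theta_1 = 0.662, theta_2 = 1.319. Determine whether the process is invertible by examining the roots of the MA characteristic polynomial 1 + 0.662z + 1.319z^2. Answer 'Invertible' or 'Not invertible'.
\text{Not invertible}

The MA(q) characteristic polynomial is P(z) = 1 + 0.662z + 1.319z^2.
Invertibility requires all roots to lie outside the unit circle, i.e. |z| > 1 for every root.
Set 1 + (0.662) z + (1.319) z^2 = 0, i.e. a z^2 + b z + c = 0 with a = 1.319, b = 0.662, c = 1.
Discriminant D = b^2 - 4ac = (0.662)^2 - 4*(1.319)*1 = 0.438244 - (5.276) = -4.837756.
D < 0, so the roots are the complex-conjugate pair z = (-b +/- i sqrt(-D)) / (2a) = -0.2509 +/- 0.8338i.
For a conjugate pair |z|^2 = z * conj(z) = (product of roots) = c/a = 1/(1.319) = 0.75815, so |z| = sqrt(0.75815) = 0.8707 for both roots.
Moduli of all roots: 0.8707, 0.8707.
All moduli strictly greater than 1? No.
Verdict: Not invertible.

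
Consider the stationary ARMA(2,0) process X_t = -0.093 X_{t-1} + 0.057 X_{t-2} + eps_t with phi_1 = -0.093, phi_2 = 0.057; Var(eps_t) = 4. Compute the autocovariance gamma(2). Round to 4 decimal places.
\gamma(2) = 0.2682

Multiply the model equation by X_{t-k} and take expectations. With theta_0 = psi_0 = 1 and psi_j the MA(infinity) weights, this gives
  gamma(k) - sum_i phi_i gamma(k-i) = c_k,
  c_k = sigma^2 * sum_{j=k..q} theta_j psi_{j-k}   (c_k = 0 for k > q),
using gamma(-m) = gamma(m).
Pure AR (q = 0): c_0 = sigma^2 = 4, c_k = 0 for k >= 1.
Equations for k = 0, 1, 2 (AR order 2, c_2 = 0):
  (E0) gamma(0) = phi_1 gamma(1) + phi_2 gamma(2) + c_0
  (E1) gamma(1) = phi_1 gamma(0) + phi_2 gamma(1) + c_1
  (E2) gamma(2) = phi_1 gamma(1) + phi_2 gamma(0)
From (E1): gamma(1) = A gamma(0) + B with
  A = phi_1 / (1 - phi_2) = -0.093 / 0.943 = -0.098621,   B = c_1 / (1 - phi_2) = 0 / 0.943 = 0.
Insert (E2) into (E0): gamma(0) (1 - phi_2^2) = phi_1 (1 + phi_2) gamma(1) + c_0.
  phi_1 (1 + phi_2) = (-0.093)(1.057) = -0.098301,   1 - phi_2^2 = 0.996751.
Replace gamma(1) by A gamma(0) + B and collect gamma(0):
  gamma(0) [0.996751 - (-0.098301)(-0.098621)] = c_0 = 4
  gamma(0) * 0.987056 = 4
  gamma(0) = 4 / 0.987056 = 4.052453.
  gamma(1) = A gamma(0) = (-0.098621)(4.052453) = -0.399659.
  gamma(2) = phi_1 gamma(1) + phi_2 gamma(0) = (-0.093)(-0.399659) + (0.057)(4.052453) = 0.268158.
Therefore gamma(2) = 0.2682 (to 4 decimal places).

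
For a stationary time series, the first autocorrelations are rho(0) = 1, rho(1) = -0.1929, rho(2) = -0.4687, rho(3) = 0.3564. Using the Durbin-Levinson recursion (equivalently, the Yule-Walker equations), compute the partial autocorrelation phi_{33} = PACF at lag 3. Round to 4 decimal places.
\phi_{33} = 0.1680

The PACF at lag k is phi_{kk}, the last component of the solution
to the Yule-Walker system G_k phi = r_k where
  (G_k)_{ij} = rho(|i - j|), (r_k)_i = rho(i), i,j = 1..k.
Equivalently, Durbin-Levinson gives phi_{kk} iteratively:
  phi_{11} = rho(1)
  phi_{kk} = [rho(k) - sum_{j=1..k-1} phi_{k-1,j} rho(k-j)]
            / [1 - sum_{j=1..k-1} phi_{k-1,j} rho(j)],
  phi_{k,j} = phi_{k-1,j} - phi_{kk} phi_{k-1,k-j},  j = 1..k-1.
Step k = 1:
  phi_11 = rho(1) = -0.1929.
Step k = 2:
  phi_22 = [rho(2) - phi_11 rho(1)] / [1 - phi_11 rho(1)] = [-0.4687 - (-0.1929)(-0.1929)] / [1 - (-0.1929)(-0.1929)]
         = -0.50591041 / 0.96278959 = -0.525463.
  Update: phi_21 = phi_11 - phi_22 phi_11 = -0.1929 - (-0.525463)(-0.1929) = -0.294262.
Step k = 3:
  phi_33 = [rho(3) - phi_21 rho(2) - phi_22 rho(1)] / [1 - phi_21 rho(1) - phi_22 rho(2)]
    numerator   = 0.3564 - (-0.294262)(-0.4687) - (-0.525463)(-0.1929) = 0.11711765
    denominator = 1 - (-0.294262)(-0.1929) - (-0.525463)(-0.4687) = 0.69695233
  phi_33 = 0.11711765 / 0.69695233 = 0.168.
Therefore phi_{33} = 0.1680.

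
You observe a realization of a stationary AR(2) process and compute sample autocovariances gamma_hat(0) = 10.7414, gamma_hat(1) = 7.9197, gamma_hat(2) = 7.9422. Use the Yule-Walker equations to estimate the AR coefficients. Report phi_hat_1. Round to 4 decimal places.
\hat\phi_{1} = 0.4210

The Yule-Walker equations for an AR(p) process read, in matrix form,
  Gamma_p phi = r_p,   with   (Gamma_p)_{ij} = gamma(|i - j|),
                       (r_p)_i = gamma(i),   i,j = 1..p.
Substitute the sample gammas (Toeplitz matrix and right-hand side of size 2):
  Gamma_p = [[10.7414, 7.9197], [7.9197, 10.7414]]
  r_p     = [7.9197, 7.9422]
Written out:
  10.7414 phi_1 + 7.9197 phi_2 = 7.9197
  7.9197 phi_1 + 10.7414 phi_2 = 7.9422
Solve by Cramer's rule:
  det = gamma(0)^2 - gamma(1)^2 = (10.7414)^2 - (7.9197)^2 = 115.37767396 - 62.72164809 = 52.65602587
  phi_hat_1 = [gamma(1) gamma(0) - gamma(1) gamma(2)] / det = [(7.9197)(10.7414) - (7.9197)(7.9422)] / 52.65602587 = 22.16882424 / 52.65602587 = 0.421
  phi_hat_2 = [gamma(0) gamma(2) - gamma(1)^2] / det = [(10.7414)(7.9422) - (7.9197)^2] / 52.65602587 = 22.58869899 / 52.65602587 = 0.429
So phi_hat = [0.4210, 0.4290].
Therefore phi_hat_1 = 0.4210.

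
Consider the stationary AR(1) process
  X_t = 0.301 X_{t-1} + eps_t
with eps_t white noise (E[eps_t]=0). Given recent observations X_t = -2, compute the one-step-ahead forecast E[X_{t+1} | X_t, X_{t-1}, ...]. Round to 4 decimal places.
E[X_{t+1} \mid \mathcal F_t] = -0.6020

For an AR(p) model X_t = c + sum_i phi_i X_{t-i} + eps_t, the
one-step-ahead conditional mean is
  E[X_{t+1} | X_t, ...] = c + sum_i phi_i X_{t+1-i}.
Substitute known values:
  E[X_{t+1} | ...] = (0.301) * (-2)
                   = -0.6020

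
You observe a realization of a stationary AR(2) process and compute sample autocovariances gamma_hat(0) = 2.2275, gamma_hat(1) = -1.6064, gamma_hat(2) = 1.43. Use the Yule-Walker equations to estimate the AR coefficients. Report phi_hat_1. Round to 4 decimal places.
\hat\phi_{1} = -0.5380

The Yule-Walker equations for an AR(p) process read, in matrix form,
  Gamma_p phi = r_p,   with   (Gamma_p)_{ij} = gamma(|i - j|),
                       (r_p)_i = gamma(i),   i,j = 1..p.
Substitute the sample gammas (Toeplitz matrix and right-hand side of size 2):
  Gamma_p = [[2.2275, -1.6064], [-1.6064, 2.2275]]
  r_p     = [-1.6064, 1.43]
Written out:
  2.2275 phi_1 - 1.6064 phi_2 = -1.6064
  -1.6064 phi_1 + 2.2275 phi_2 = 1.43
Solve by Cramer's rule:
  det = gamma(0)^2 - gamma(1)^2 = (2.2275)^2 - (-1.6064)^2 = 4.96175625 - 2.58052096 = 2.38123529
  phi_hat_1 = [gamma(1) gamma(0) - gamma(1) gamma(2)] / det = [(-1.6064)(2.2275) - (-1.6064)(1.43)] / 2.38123529 = -1.281104 / 2.38123529 = -0.538
  phi_hat_2 = [gamma(0) gamma(2) - gamma(1)^2] / det = [(2.2275)(1.43) - (-1.6064)^2] / 2.38123529 = 0.60480404 / 2.38123529 = 0.254
So phi_hat = [-0.5380, 0.2540].
Therefore phi_hat_1 = -0.5380.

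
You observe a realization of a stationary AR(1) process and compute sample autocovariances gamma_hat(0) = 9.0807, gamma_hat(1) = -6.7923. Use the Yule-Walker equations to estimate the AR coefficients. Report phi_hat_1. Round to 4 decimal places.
\hat\phi_{1} = -0.7480

The Yule-Walker equations for an AR(p) process read, in matrix form,
  Gamma_p phi = r_p,   with   (Gamma_p)_{ij} = gamma(|i - j|),
                       (r_p)_i = gamma(i),   i,j = 1..p.
Substitute the sample gammas (Toeplitz matrix and right-hand side of size 1):
  Gamma_p = [[9.0807]]
  r_p     = [-6.7923]
With p = 1 this is the single equation gamma(0) phi_1 = gamma(1):
  phi_hat_1 = gamma(1) / gamma(0) = -6.7923 / 9.0807 = -0.7480.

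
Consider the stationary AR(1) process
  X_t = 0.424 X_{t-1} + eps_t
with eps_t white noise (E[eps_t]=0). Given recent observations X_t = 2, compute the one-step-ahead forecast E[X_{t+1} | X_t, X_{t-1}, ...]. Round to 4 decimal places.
E[X_{t+1} \mid \mathcal F_t] = 0.8480

For an AR(p) model X_t = c + sum_i phi_i X_{t-i} + eps_t, the
one-step-ahead conditional mean is
  E[X_{t+1} | X_t, ...] = c + sum_i phi_i X_{t+1-i}.
Substitute known values:
  E[X_{t+1} | ...] = (0.424) * (2)
                   = 0.8480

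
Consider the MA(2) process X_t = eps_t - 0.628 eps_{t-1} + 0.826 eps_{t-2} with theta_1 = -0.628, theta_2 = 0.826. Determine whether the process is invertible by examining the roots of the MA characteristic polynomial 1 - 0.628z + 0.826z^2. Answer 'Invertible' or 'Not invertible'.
\text{Invertible}

The MA(q) characteristic polynomial is P(z) = 1 - 0.628z + 0.826z^2.
Invertibility requires all roots to lie outside the unit circle, i.e. |z| > 1 for every root.
Set 1 + (-0.628) z + (0.826) z^2 = 0, i.e. a z^2 + b z + c = 0 with a = 0.826, b = -0.628, c = 1.
Discriminant D = b^2 - 4ac = (-0.628)^2 - 4*(0.826)*1 = 0.394384 - (3.304) = -2.909616.
D < 0, so the roots are the complex-conjugate pair z = (-b +/- i sqrt(-D)) / (2a) = 0.3801 +/- 1.0325i.
For a conjugate pair |z|^2 = z * conj(z) = (product of roots) = c/a = 1/(0.826) = 1.210654, so |z| = sqrt(1.210654) = 1.1003 for both roots.
Moduli of all roots: 1.1003, 1.1003.
All moduli strictly greater than 1? Yes.
Verdict: Invertible.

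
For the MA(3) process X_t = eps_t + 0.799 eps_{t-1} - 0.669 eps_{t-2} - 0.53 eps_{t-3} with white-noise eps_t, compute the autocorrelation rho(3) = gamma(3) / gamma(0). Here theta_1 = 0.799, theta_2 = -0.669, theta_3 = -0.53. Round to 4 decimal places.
\rho(3) = -0.2239

For an MA(q) process with theta_0 = 1, the autocovariance is
  gamma(k) = sigma^2 * sum_{i=0..q-k} theta_i * theta_{i+k},
and rho(k) = gamma(k) / gamma(0). Sigma^2 cancels.
  numerator   = (1)*(-0.53) = -0.53.
  denominator = (1)^2 + (0.799)^2 + (-0.669)^2 + (-0.53)^2 = 2.366862.
  rho(3) = -0.53 / 2.366862 = -0.2239.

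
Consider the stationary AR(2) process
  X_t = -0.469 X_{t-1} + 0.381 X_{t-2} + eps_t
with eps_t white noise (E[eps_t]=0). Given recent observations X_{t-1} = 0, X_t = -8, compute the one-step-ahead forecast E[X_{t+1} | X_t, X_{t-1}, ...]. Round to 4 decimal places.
E[X_{t+1} \mid \mathcal F_t] = 3.7520

For an AR(p) model X_t = c + sum_i phi_i X_{t-i} + eps_t, the
one-step-ahead conditional mean is
  E[X_{t+1} | X_t, ...] = c + sum_i phi_i X_{t+1-i}.
Substitute known values:
  E[X_{t+1} | ...] = (-0.469) * (-8) + (0.381) * (0)
                   = 3.7520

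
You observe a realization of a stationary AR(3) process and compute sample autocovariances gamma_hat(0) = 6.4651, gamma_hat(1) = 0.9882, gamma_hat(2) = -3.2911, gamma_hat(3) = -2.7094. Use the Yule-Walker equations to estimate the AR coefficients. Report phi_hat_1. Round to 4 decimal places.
\hat\phi_{1} = 0.0650

The Yule-Walker equations for an AR(p) process read, in matrix form,
  Gamma_p phi = r_p,   with   (Gamma_p)_{ij} = gamma(|i - j|),
                       (r_p)_i = gamma(i),   i,j = 1..p.
Substitute the sample gammas (Toeplitz matrix and right-hand side of size 3):
  Gamma_p = [[6.4651, 0.9882, -3.2911], [0.9882, 6.4651, 0.9882], [-3.2911, 0.9882, 6.4651]]
  r_p     = [0.9882, -3.2911, -2.7094]
Written out (R1..R3):
  (R1) 6.4651 phi_1 + 0.9882 phi_2 - 3.2911 phi_3 = 0.9882
  (R2) 0.9882 phi_1 + 6.4651 phi_2 + 0.9882 phi_3 = -3.2911
  (R3) -3.2911 phi_1 + 0.9882 phi_2 + 6.4651 phi_3 = -2.7094
Gaussian elimination:
  R2 <- R2 - (0.9882/6.4651) R1 = R2 - (0.152851) R1:  6.314052 phi_2 + 1.491249 phi_3 = -3.442148
  R3 <- R3 - (-3.2911/6.4651) R1 = R3 - (-0.509056) R1:  1.491249 phi_2 + 4.789745 phi_3 = -2.206351
  R3 <- R3 - (1.491249/6.314052) R2 = R3 - (0.236179) R2:  4.437542 phi_3 = -1.393386
Back-substitution:
  phi_hat_3 = -1.393386 / 4.437542 = -0.313999
  phi_hat_2 = (-3.442148 - (1.491249)(-0.313999)) / 6.314052 = -0.470996
  phi_hat_1 = (0.9882 - (0.9882)(-0.470996) - (-3.2911)(-0.313999)) / 6.4651 = 0.065001
So phi_hat = [0.0650, -0.4710, -0.3140].
Therefore phi_hat_1 = 0.0650.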